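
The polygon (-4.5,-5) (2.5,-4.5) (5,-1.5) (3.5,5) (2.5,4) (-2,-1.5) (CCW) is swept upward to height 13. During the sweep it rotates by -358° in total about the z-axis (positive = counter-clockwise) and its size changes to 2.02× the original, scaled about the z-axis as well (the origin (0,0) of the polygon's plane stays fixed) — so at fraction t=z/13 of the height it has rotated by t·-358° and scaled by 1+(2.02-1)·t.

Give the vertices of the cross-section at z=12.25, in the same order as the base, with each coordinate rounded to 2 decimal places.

t = z/height = 12.25/13 = 0.942308
s = 1 + (scale-1)·z/height = 1 + (2.02-1)·12.25/13 = 1.961154
θ = twist·z/height = -358°·12.25/13 = -337.3462° = -5.887801 rad
cos θ = 0.922849, sin θ = 0.385163 (intermediates below are computed at full precision and shown rounded to 5 d.p.)
v1: (-4.5,-5) → rotate → (-2.22701,-6.34748) → ×s → (-4.36750,-12.44838) → (-4.37,-12.45)
v2: (2.5,-4.5) → rotate → (4.04035,-3.18991) → ×s → (7.92376,-6.25591) → (7.92,-6.26)
v3: (5,-1.5) → rotate → (5.19199,0.54154) → ×s → (10.18229,1.06205) → (10.18,1.06)
v4: (3.5,5) → rotate → (1.30416,5.96231) → ×s → (2.55765,11.69301) → (2.56,11.69)
v5: (2.5,4) → rotate → (0.76647,4.65430) → ×s → (1.50317,9.12780) → (1.50,9.13)
v6: (-2,-1.5) → rotate → (-1.26795,-2.15460) → ×s → (-2.48665,-4.22550) → (-2.49,-4.23)

Cross-section at z=12.25: (-4.37,-12.45) (7.92,-6.26) (10.18,1.06) (2.56,11.69) (1.50,9.13) (-2.49,-4.23)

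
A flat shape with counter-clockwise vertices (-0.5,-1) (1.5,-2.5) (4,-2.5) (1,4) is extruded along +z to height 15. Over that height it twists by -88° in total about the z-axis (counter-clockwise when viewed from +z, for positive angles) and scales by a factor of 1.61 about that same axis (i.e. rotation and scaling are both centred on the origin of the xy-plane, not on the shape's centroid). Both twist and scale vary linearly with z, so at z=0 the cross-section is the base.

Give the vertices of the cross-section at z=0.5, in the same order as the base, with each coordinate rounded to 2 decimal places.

Cross-section at z=0.5: (-0.56,-0.99) (1.40,-2.63) (3.95,-2.76) (1.23,4.02)

t = z/height = 0.5/15 = 0.0333333
s = 1 + (scale-1)·z/height = 1 + (1.61-1)·0.5/15 = 1.020333
θ = twist·z/height = -88°·0.5/15 = -2.9333° = -0.051196 rad
cos θ = 0.998690, sin θ = -0.051174 (intermediates below are computed at full precision and shown rounded to 5 d.p.)
v1: (-0.5,-1) → rotate → (-0.55052,-0.97310) → ×s → (-0.56171,-0.99289) → (-0.56,-0.99)
v2: (1.5,-2.5) → rotate → (1.37010,-2.57349) → ×s → (1.39796,-2.62581) → (1.40,-2.63)
v3: (4,-2.5) → rotate → (3.86682,-2.70142) → ×s → (3.94545,-2.75635) → (3.95,-2.76)
v4: (1,4) → rotate → (1.20339,3.94359) → ×s → (1.22785,4.02377) → (1.23,4.02)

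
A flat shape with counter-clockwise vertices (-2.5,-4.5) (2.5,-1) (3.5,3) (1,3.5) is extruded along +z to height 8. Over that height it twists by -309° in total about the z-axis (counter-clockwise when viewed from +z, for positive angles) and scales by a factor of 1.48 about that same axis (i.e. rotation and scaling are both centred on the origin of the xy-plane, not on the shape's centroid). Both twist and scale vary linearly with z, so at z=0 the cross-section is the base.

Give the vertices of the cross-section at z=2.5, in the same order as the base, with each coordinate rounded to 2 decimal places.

Cross-section at z=2.5: (-4.81,3.45) (-1.47,-2.72) (2.97,-4.39) (3.87,-1.60)

t = z/height = 2.5/8 = 0.3125
s = 1 + (scale-1)·z/height = 1 + (1.48-1)·2.5/8 = 1.150000
θ = twist·z/height = -309°·2.5/8 = -96.5625° = -1.685334 rad
cos θ = -0.114287, sin θ = -0.993448 (intermediates below are computed at full precision and shown rounded to 5 d.p.)
v1: (-2.5,-4.5) → rotate → (-4.18480,2.99791) → ×s → (-4.81252,3.44760) → (-4.81,3.45)
v2: (2.5,-1) → rotate → (-1.27917,-2.36933) → ×s → (-1.47104,-2.72473) → (-1.47,-2.72)
v3: (3.5,3) → rotate → (2.58034,-3.81993) → ×s → (2.96739,-4.39292) → (2.97,-4.39)
v4: (1,3.5) → rotate → (3.36278,-1.39345) → ×s → (3.86720,-1.60247) → (3.87,-1.60)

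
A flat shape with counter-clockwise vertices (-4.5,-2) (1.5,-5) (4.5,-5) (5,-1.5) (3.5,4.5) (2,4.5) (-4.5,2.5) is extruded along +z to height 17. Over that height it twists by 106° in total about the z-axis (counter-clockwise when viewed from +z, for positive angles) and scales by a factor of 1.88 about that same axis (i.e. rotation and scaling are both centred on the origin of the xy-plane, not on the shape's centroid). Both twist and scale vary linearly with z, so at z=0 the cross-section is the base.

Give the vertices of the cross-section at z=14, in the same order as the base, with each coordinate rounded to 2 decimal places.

t = z/height = 14/17 = 0.823529
s = 1 + (scale-1)·z/height = 1 + (1.88-1)·14/17 = 1.724706
θ = twist·z/height = 106°·14/17 = 87.2941° = 1.523570 rad
cos θ = 0.047209, sin θ = 0.998885 (intermediates below are computed at full precision and shown rounded to 5 d.p.)
v1: (-4.5,-2) → rotate → (1.78533,-4.58940) → ×s → (3.07917,-7.91537) → (3.08,-7.92)
v2: (1.5,-5) → rotate → (5.06524,1.26228) → ×s → (8.73605,2.17707) → (8.74,2.18)
v3: (4.5,-5) → rotate → (5.20687,4.25894) → ×s → (8.98031,7.34541) → (8.98,7.35)
v4: (5,-1.5) → rotate → (1.73437,4.92361) → ×s → (2.99128,8.49178) → (2.99,8.49)
v5: (3.5,4.5) → rotate → (-4.32975,3.70854) → ×s → (-7.46755,6.39614) → (-7.47,6.40)
v6: (2,4.5) → rotate → (-4.40056,2.21021) → ×s → (-7.58968,3.81196) → (-7.59,3.81)
v7: (-4.5,2.5) → rotate → (-2.70965,-4.37696) → ×s → (-4.67335,-7.54897) → (-4.67,-7.55)

Cross-section at z=14: (3.08,-7.92) (8.74,2.18) (8.98,7.35) (2.99,8.49) (-7.47,6.40) (-7.59,3.81) (-4.67,-7.55)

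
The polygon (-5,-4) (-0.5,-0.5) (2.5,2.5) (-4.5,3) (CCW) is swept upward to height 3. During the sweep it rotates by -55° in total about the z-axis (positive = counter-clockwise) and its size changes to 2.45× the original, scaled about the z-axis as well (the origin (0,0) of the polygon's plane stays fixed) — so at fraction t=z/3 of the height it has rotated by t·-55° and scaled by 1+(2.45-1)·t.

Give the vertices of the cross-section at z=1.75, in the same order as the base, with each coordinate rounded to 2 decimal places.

Cross-section at z=1.75: (-11.74,-1.35) (-1.27,-0.29) (6.36,1.46) (-4.10,9.10)

t = z/height = 1.75/3 = 0.583333
s = 1 + (scale-1)·z/height = 1 + (2.45-1)·1.75/3 = 1.845833
θ = twist·z/height = -55°·1.75/3 = -32.0833° = -0.559960 rad
cos θ = 0.847276, sin θ = -0.531152 (intermediates below are computed at full precision and shown rounded to 5 d.p.)
v1: (-5,-4) → rotate → (-6.36099,-0.73335) → ×s → (-11.74133,-1.35363) → (-11.74,-1.35)
v2: (-0.5,-0.5) → rotate → (-0.68921,-0.15806) → ×s → (-1.27217,-0.29176) → (-1.27,-0.29)
v3: (2.5,2.5) → rotate → (3.44607,0.79031) → ×s → (6.36087,1.45878) → (6.36,1.46)
v4: (-4.5,3) → rotate → (-2.21929,4.93201) → ×s → (-4.09644,9.10368) → (-4.10,9.10)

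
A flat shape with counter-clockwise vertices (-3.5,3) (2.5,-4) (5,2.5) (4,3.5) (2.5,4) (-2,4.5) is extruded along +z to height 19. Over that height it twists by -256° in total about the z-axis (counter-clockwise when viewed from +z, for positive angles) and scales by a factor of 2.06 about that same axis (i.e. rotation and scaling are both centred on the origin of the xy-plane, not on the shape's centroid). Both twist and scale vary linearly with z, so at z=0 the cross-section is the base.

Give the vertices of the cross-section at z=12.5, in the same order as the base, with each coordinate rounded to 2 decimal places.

t = z/height = 12.5/19 = 0.657895
s = 1 + (scale-1)·z/height = 1 + (2.06-1)·12.5/19 = 1.697368
θ = twist·z/height = -256°·12.5/19 = -168.4211° = -2.939502 rad
cos θ = -0.979649, sin θ = -0.200718 (intermediates below are computed at full precision and shown rounded to 5 d.p.)
v1: (-3.5,3) → rotate → (4.03093,-2.23643) → ×s → (6.84197,-3.79605) → (6.84,-3.80)
v2: (2.5,-4) → rotate → (-3.25199,3.41680) → ×s → (-5.51983,5.79957) → (-5.52,5.80)
v3: (5,2.5) → rotate → (-4.39645,-3.45271) → ×s → (-7.46240,-5.86053) → (-7.46,-5.86)
v4: (4,3.5) → rotate → (-3.21608,-4.23164) → ×s → (-5.45888,-7.18266) → (-5.46,-7.18)
v5: (2.5,4) → rotate → (-1.64625,-4.42039) → ×s → (-2.79429,-7.50303) → (-2.79,-7.50)
v6: (-2,4.5) → rotate → (2.86253,-4.00698) → ×s → (4.85877,-6.80133) → (4.86,-6.80)

Cross-section at z=12.5: (6.84,-3.80) (-5.52,5.80) (-7.46,-5.86) (-5.46,-7.18) (-2.79,-7.50) (4.86,-6.80)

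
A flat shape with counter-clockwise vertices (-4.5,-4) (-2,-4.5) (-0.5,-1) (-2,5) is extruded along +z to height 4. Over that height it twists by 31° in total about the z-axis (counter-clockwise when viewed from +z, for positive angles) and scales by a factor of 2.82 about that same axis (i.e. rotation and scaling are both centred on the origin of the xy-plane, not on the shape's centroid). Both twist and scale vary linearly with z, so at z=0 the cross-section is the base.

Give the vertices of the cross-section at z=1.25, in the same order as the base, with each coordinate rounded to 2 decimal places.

t = z/height = 1.25/4 = 0.3125
s = 1 + (scale-1)·z/height = 1 + (2.82-1)·1.25/4 = 1.568750
θ = twist·z/height = 31°·1.25/4 = 9.6875° = 0.169079 rad
cos θ = 0.985740, sin θ = 0.168274 (intermediates below are computed at full precision and shown rounded to 5 d.p.)
v1: (-4.5,-4) → rotate → (-3.76273,-4.70020) → ×s → (-5.90279,-7.37343) → (-5.90,-7.37)
v2: (-2,-4.5) → rotate → (-1.21425,-4.77238) → ×s → (-1.90485,-7.48667) → (-1.90,-7.49)
v3: (-0.5,-1) → rotate → (-0.32460,-1.06988) → ×s → (-0.50921,-1.67837) → (-0.51,-1.68)
v4: (-2,5) → rotate → (-2.81285,4.59215) → ×s → (-4.41266,7.20394) → (-4.41,7.20)

Cross-section at z=1.25: (-5.90,-7.37) (-1.90,-7.49) (-0.51,-1.68) (-4.41,7.20)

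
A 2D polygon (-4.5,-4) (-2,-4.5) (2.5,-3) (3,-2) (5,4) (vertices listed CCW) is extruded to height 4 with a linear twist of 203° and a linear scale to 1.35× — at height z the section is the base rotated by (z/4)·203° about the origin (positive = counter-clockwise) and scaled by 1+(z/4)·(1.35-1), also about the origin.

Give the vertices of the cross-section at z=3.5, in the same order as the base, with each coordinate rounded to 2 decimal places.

t = z/height = 3.5/4 = 0.875
s = 1 + (scale-1)·z/height = 1 + (1.35-1)·3.5/4 = 1.306250
θ = twist·z/height = 203°·3.5/4 = 177.6250° = 3.100141 rad
cos θ = -0.999141, sin θ = 0.041440 (intermediates below are computed at full precision and shown rounded to 5 d.p.)
v1: (-4.5,-4) → rotate → (4.66189,3.81009) → ×s → (6.08960,4.97692) → (6.09,4.98)
v2: (-2,-4.5) → rotate → (2.18476,4.41326) → ×s → (2.85384,5.76481) → (2.85,5.76)
v3: (2.5,-3) → rotate → (-2.37353,3.10102) → ×s → (-3.10043,4.05071) → (-3.10,4.05)
v4: (3,-2) → rotate → (-2.91454,2.12260) → ×s → (-3.80712,2.77265) → (-3.81,2.77)
v5: (5,4) → rotate → (-5.16146,-3.78937) → ×s → (-6.74216,-4.94986) → (-6.74,-4.95)

Cross-section at z=3.5: (6.09,4.98) (2.85,5.76) (-3.10,4.05) (-3.81,2.77) (-6.74,-4.95)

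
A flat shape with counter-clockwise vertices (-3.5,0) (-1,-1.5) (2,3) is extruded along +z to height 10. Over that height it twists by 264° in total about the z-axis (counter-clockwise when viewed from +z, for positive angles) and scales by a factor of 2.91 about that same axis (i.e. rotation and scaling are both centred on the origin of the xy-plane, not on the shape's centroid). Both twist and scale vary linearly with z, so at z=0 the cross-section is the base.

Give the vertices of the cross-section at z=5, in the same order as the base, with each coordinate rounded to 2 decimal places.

t = z/height = 5/10 = 0.5
s = 1 + (scale-1)·z/height = 1 + (2.91-1)·5/10 = 1.955000
θ = twist·z/height = 264°·5/10 = 132.0000° = 2.303835 rad
cos θ = -0.669131, sin θ = 0.743145 (intermediates below are computed at full precision and shown rounded to 5 d.p.)
v1: (-3.5,0) → rotate → (2.34196,-2.60101) → ×s → (4.57853,-5.08497) → (4.58,-5.08)
v2: (-1,-1.5) → rotate → (1.78385,0.26055) → ×s → (3.48742,0.50938) → (3.49,0.51)
v3: (2,3) → rotate → (-3.56770,-0.52110) → ×s → (-6.97485,-1.01875) → (-6.97,-1.02)

Cross-section at z=5: (4.58,-5.08) (3.49,0.51) (-6.97,-1.02)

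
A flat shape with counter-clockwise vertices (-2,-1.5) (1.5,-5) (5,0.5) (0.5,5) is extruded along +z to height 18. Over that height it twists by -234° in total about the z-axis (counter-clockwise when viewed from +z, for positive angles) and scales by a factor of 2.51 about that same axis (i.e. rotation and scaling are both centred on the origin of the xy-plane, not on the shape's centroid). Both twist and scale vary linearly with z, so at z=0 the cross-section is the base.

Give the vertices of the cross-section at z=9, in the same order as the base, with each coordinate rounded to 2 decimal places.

Cross-section at z=9: (-0.75,4.32) (-9.01,1.64) (-3.20,-8.22) (7.42,-4.77)

t = z/height = 9/18 = 0.5
s = 1 + (scale-1)·z/height = 1 + (2.51-1)·9/18 = 1.755000
θ = twist·z/height = -234°·9/18 = -117.0000° = -2.042035 rad
cos θ = -0.453990, sin θ = -0.891007 (intermediates below are computed at full precision and shown rounded to 5 d.p.)
v1: (-2,-1.5) → rotate → (-0.42853,2.46300) → ×s → (-0.75207,4.32256) → (-0.75,4.32)
v2: (1.5,-5) → rotate → (-5.13602,0.93344) → ×s → (-9.01371,1.63819) → (-9.01,1.64)
v3: (5,0.5) → rotate → (-1.82445,-4.68203) → ×s → (-3.20191,-8.21696) → (-3.20,-8.22)
v4: (0.5,5) → rotate → (4.22804,-2.71546) → ×s → (7.42021,-4.76562) → (7.42,-4.77)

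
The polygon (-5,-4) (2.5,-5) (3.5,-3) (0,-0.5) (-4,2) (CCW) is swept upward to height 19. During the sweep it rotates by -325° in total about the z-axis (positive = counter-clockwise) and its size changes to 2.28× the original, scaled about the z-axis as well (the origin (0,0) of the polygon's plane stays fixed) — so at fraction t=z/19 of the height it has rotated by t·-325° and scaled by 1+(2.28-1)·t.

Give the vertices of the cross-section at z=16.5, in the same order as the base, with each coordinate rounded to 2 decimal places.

t = z/height = 16.5/19 = 0.868421
s = 1 + (scale-1)·z/height = 1 + (2.28-1)·16.5/19 = 2.111579
θ = twist·z/height = -325°·16.5/19 = -282.2368° = -4.925962 rad
cos θ = 0.211953, sin θ = 0.977280 (intermediates below are computed at full precision and shown rounded to 5 d.p.)
v1: (-5,-4) → rotate → (2.84935,-5.73421) → ×s → (6.01663,-12.10824) → (6.02,-12.11)
v2: (2.5,-5) → rotate → (5.41628,1.38343) → ×s → (11.43691,2.92123) → (11.44,2.92)
v3: (3.5,-3) → rotate → (3.67368,2.78462) → ×s → (7.75726,5.87994) → (7.76,5.88)
v4: (0,-0.5) → rotate → (0.48864,-0.10598) → ×s → (1.03180,-0.22378) → (1.03,-0.22)
v5: (-4,2) → rotate → (-2.80237,-3.48521) → ×s → (-5.91743,-7.35930) → (-5.92,-7.36)

Cross-section at z=16.5: (6.02,-12.11) (11.44,2.92) (7.76,5.88) (1.03,-0.22) (-5.92,-7.36)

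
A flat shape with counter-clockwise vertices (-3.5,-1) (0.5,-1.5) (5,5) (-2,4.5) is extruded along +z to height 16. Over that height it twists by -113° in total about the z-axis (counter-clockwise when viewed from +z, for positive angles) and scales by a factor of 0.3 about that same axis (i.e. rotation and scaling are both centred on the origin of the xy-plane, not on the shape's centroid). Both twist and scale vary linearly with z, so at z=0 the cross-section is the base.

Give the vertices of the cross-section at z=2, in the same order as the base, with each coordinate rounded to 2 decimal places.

t = z/height = 2/16 = 0.125
s = 1 + (scale-1)·z/height = 1 + (0.3-1)·2/16 = 0.912500
θ = twist·z/height = -113°·2/16 = -14.1250° = -0.246528 rad
cos θ = 0.969766, sin θ = -0.244038 (intermediates below are computed at full precision and shown rounded to 5 d.p.)
v1: (-3.5,-1) → rotate → (-3.63822,-0.11563) → ×s → (-3.31987,-0.10551) → (-3.32,-0.11)
v2: (0.5,-1.5) → rotate → (0.11883,-1.57667) → ×s → (0.10843,-1.43871) → (0.11,-1.44)
v3: (5,5) → rotate → (6.06902,3.62864) → ×s → (5.53798,3.31113) → (5.54,3.31)
v4: (-2,4.5) → rotate → (-0.84136,4.85202) → ×s → (-0.76774,4.42747) → (-0.77,4.43)

Cross-section at z=2: (-3.32,-0.11) (0.11,-1.44) (5.54,3.31) (-0.77,4.43)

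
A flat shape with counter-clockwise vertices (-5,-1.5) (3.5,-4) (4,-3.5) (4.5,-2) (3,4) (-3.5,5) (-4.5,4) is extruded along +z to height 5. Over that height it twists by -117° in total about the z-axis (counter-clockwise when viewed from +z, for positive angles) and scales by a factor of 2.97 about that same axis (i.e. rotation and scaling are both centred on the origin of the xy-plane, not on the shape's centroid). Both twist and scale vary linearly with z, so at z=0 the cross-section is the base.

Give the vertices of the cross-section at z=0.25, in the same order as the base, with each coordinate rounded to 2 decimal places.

Cross-section at z=0.25: (-5.63,-1.08) (3.38,-4.76) (3.98,-4.27) (4.69,-2.69) (3.73,4.04) (-3.26,5.86) (-4.47,4.87)

t = z/height = 0.25/5 = 0.05
s = 1 + (scale-1)·z/height = 1 + (2.97-1)·0.25/5 = 1.098500
θ = twist·z/height = -117°·0.25/5 = -5.8500° = -0.102102 rad
cos θ = 0.994792, sin θ = -0.101924 (intermediates below are computed at full precision and shown rounded to 5 d.p.)
v1: (-5,-1.5) → rotate → (-5.12685,-0.98257) → ×s → (-5.63184,-1.07935) → (-5.63,-1.08)
v2: (3.5,-4) → rotate → (3.07407,-4.33590) → ×s → (3.37687,-4.76299) → (3.38,-4.76)
v3: (4,-3.5) → rotate → (3.62243,-3.88947) → ×s → (3.97924,-4.27258) → (3.98,-4.27)
v4: (4.5,-2) → rotate → (4.27272,-2.44824) → ×s → (4.69358,-2.68940) → (4.69,-2.69)
v5: (3,4) → rotate → (3.39207,3.67340) → ×s → (3.72619,4.03522) → (3.73,4.04)
v6: (-3.5,5) → rotate → (-2.97215,5.33070) → ×s → (-3.26491,5.85577) → (-3.26,5.86)
v7: (-4.5,4) → rotate → (-4.06887,4.43783) → ×s → (-4.46965,4.87495) → (-4.47,4.87)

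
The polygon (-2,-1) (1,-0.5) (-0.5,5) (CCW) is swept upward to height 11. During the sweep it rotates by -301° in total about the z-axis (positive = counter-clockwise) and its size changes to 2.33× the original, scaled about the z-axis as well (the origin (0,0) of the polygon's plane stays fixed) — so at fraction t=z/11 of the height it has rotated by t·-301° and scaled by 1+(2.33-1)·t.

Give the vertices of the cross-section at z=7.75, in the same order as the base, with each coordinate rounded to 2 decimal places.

t = z/height = 7.75/11 = 0.704545
s = 1 + (scale-1)·z/height = 1 + (2.33-1)·7.75/11 = 1.937045
θ = twist·z/height = -301°·7.75/11 = -212.0682° = -3.701288 rad
cos θ = -0.847417, sin θ = 0.530928 (intermediates below are computed at full precision and shown rounded to 5 d.p.)
v1: (-2,-1) → rotate → (2.22576,-0.21444) → ×s → (4.31140,-0.41538) → (4.31,-0.42)
v2: (1,-0.5) → rotate → (-0.58195,0.95464) → ×s → (-1.12727,1.84917) → (-1.13,1.85)
v3: (-0.5,5) → rotate → (-2.23093,-4.50255) → ×s → (-4.32142,-8.72164) → (-4.32,-8.72)

Cross-section at z=7.75: (4.31,-0.42) (-1.13,1.85) (-4.32,-8.72)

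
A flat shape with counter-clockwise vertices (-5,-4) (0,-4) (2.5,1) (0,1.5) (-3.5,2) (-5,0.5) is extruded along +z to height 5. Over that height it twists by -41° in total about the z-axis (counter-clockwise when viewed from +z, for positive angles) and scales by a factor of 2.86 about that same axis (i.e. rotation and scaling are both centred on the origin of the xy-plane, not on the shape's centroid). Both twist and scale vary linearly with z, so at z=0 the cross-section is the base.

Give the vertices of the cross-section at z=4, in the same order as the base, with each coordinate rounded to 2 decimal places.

Cross-section at z=4: (-15.85,-1.63) (-5.39,-8.37) (6.58,-1.28) (2.02,3.14) (-4.62,8.90) (-9.78,7.78)

t = z/height = 4/5 = 0.8
s = 1 + (scale-1)·z/height = 1 + (2.86-1)·4/5 = 2.488000
θ = twist·z/height = -41°·4/5 = -32.8000° = -0.572468 rad
cos θ = 0.840567, sin θ = -0.541708 (intermediates below are computed at full precision and shown rounded to 5 d.p.)
v1: (-5,-4) → rotate → (-6.36967,-0.65373) → ×s → (-15.84773,-1.62647) → (-15.85,-1.63)
v2: (0,-4) → rotate → (-2.16683,-3.36227) → ×s → (-5.39108,-8.36532) → (-5.39,-8.37)
v3: (2.5,1) → rotate → (2.64312,-0.51370) → ×s → (6.57609,-1.27810) → (6.58,-1.28)
v4: (0,1.5) → rotate → (0.81256,1.26085) → ×s → (2.02166,3.13699) → (2.02,3.14)
v5: (-3.5,2) → rotate → (-1.85857,3.57711) → ×s → (-4.62411,8.89985) → (-4.62,8.90)
v6: (-5,0.5) → rotate → (-3.93198,3.12882) → ×s → (-9.78276,7.78451) → (-9.78,7.78)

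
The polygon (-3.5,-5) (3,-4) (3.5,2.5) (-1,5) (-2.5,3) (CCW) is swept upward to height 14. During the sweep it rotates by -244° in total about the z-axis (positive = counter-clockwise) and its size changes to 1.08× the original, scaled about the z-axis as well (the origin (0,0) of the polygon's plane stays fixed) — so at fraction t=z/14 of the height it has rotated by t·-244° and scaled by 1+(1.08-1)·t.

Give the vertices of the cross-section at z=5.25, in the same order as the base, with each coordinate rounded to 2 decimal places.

t = z/height = 5.25/14 = 0.375
s = 1 + (scale-1)·z/height = 1 + (1.08-1)·5.25/14 = 1.030000
θ = twist·z/height = -244°·5.25/14 = -91.5000° = -1.596976 rad
cos θ = -0.026177, sin θ = -0.999657 (intermediates below are computed at full precision and shown rounded to 5 d.p.)
v1: (-3.5,-5) → rotate → (-4.90667,3.62969) → ×s → (-5.05387,3.73858) → (-5.05,3.74)
v2: (3,-4) → rotate → (-4.07716,-2.89426) → ×s → (-4.19947,-2.98109) → (-4.20,-2.98)
v3: (3.5,2.5) → rotate → (2.40752,-3.56424) → ×s → (2.47975,-3.67117) → (2.48,-3.67)
v4: (-1,5) → rotate → (5.02446,0.86877) → ×s → (5.17520,0.89484) → (5.18,0.89)
v5: (-2.5,3) → rotate → (3.06441,2.42061) → ×s → (3.15635,2.49323) → (3.16,2.49)

Cross-section at z=5.25: (-5.05,3.74) (-4.20,-2.98) (2.48,-3.67) (5.18,0.89) (3.16,2.49)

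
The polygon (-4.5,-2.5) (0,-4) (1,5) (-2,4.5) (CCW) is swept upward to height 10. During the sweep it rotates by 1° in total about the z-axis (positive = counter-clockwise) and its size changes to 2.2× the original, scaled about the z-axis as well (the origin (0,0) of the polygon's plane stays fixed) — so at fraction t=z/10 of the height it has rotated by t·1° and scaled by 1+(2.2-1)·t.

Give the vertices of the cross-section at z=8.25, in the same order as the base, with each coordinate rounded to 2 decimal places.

t = z/height = 8.25/10 = 0.825
s = 1 + (scale-1)·z/height = 1 + (2.2-1)·8.25/10 = 1.990000
θ = twist·z/height = 1°·8.25/10 = 0.8250° = 0.014399 rad
cos θ = 0.999896, sin θ = 0.014398 (intermediates below are computed at full precision and shown rounded to 5 d.p.)
v1: (-4.5,-2.5) → rotate → (-4.46354,-2.56453) → ×s → (-8.88244,-5.10342) → (-8.88,-5.10)
v2: (0,-4) → rotate → (0.05759,-3.99959) → ×s → (0.11461,-7.95917) → (0.11,-7.96)
v3: (1,5) → rotate → (0.92790,5.01388) → ×s → (1.84653,9.97762) → (1.85,9.98)
v4: (-2,4.5) → rotate → (-2.06459,4.47074) → ×s → (-4.10853,8.89677) → (-4.11,8.90)

Cross-section at z=8.25: (-8.88,-5.10) (0.11,-7.96) (1.85,9.98) (-4.11,8.90)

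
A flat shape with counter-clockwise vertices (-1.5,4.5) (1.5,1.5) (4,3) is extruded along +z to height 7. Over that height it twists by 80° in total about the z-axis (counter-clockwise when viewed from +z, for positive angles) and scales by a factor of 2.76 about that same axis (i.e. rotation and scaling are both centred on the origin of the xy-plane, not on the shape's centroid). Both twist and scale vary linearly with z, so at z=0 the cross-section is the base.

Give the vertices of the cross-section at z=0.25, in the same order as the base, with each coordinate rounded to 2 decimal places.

t = z/height = 0.25/7 = 0.0357143
s = 1 + (scale-1)·z/height = 1 + (2.76-1)·0.25/7 = 1.062857
θ = twist·z/height = 80°·0.25/7 = 2.8571° = 0.049867 rad
cos θ = 0.998757, sin θ = 0.049846 (intermediates below are computed at full precision and shown rounded to 5 d.p.)
v1: (-1.5,4.5) → rotate → (-1.72244,4.41964) → ×s → (-1.83071,4.69744) → (-1.83,4.70)
v2: (1.5,1.5) → rotate → (1.42337,1.57290) → ×s → (1.51284,1.67177) → (1.51,1.67)
v3: (4,3) → rotate → (3.84549,3.19565) → ×s → (4.08721,3.39652) → (4.09,3.40)

Cross-section at z=0.25: (-1.83,4.70) (1.51,1.67) (4.09,3.40)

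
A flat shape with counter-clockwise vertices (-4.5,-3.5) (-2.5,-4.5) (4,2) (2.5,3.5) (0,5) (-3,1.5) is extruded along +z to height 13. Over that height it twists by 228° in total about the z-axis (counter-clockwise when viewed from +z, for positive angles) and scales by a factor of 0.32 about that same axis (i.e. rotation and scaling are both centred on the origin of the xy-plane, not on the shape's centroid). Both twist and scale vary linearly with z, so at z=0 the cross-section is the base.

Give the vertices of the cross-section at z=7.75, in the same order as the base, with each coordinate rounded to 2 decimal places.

Cross-section at z=7.75: (3.37,-0.37) (2.93,0.89) (-2.54,0.80) (-2.52,-0.46) (-2.07,-2.14) (0.66,-1.88)

t = z/height = 7.75/13 = 0.596154
s = 1 + (scale-1)·z/height = 1 + (0.32-1)·7.75/13 = 0.594615
θ = twist·z/height = 228°·7.75/13 = 135.9231° = 2.372305 rad
cos θ = -0.718407, sin θ = 0.695624 (intermediates below are computed at full precision and shown rounded to 5 d.p.)
v1: (-4.5,-3.5) → rotate → (5.66751,-0.61588) → ×s → (3.36999,-0.36621) → (3.37,-0.37)
v2: (-2.5,-4.5) → rotate → (4.92632,1.49377) → ×s → (2.92927,0.88822) → (2.93,0.89)
v3: (4,2) → rotate → (-4.26487,1.34568) → ×s → (-2.53596,0.80016) → (-2.54,0.80)
v4: (2.5,3.5) → rotate → (-4.23070,-0.77536) → ×s → (-2.51564,-0.46104) → (-2.52,-0.46)
v5: (0,5) → rotate → (-3.47812,-3.59203) → ×s → (-2.06814,-2.13588) → (-2.07,-2.14)
v6: (-3,1.5) → rotate → (1.11178,-3.16448) → ×s → (0.66108,-1.88165) → (0.66,-1.88)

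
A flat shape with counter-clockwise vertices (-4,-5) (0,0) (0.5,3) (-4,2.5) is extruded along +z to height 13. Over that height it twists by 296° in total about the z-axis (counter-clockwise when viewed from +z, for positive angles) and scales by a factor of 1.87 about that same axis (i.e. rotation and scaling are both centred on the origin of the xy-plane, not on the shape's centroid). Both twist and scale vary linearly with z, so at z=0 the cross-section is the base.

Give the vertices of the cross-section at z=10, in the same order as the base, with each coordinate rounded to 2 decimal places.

Cross-section at z=10: (-1.68,10.56) (0.00,0.00) (3.14,-3.99) (7.58,2.13)

t = z/height = 10/13 = 0.769231
s = 1 + (scale-1)·z/height = 1 + (1.87-1)·10/13 = 1.669231
θ = twist·z/height = 296°·10/13 = 227.6923° = 3.973980 rad
cos θ = -0.673112, sin θ = -0.739541 (intermediates below are computed at full precision and shown rounded to 5 d.p.)
v1: (-4,-5) → rotate → (-1.00526,6.32372) → ×s → (-1.67800,10.55575) → (-1.68,10.56)
v2: (0,0) → rotate → (0.00000,0.00000) → ×s → (0.00000,0.00000) → (0.00,0.00)
v3: (0.5,3) → rotate → (1.88207,-2.38911) → ×s → (3.14160,-3.98797) → (3.14,-3.99)
v4: (-4,2.5) → rotate → (4.54130,1.27538) → ×s → (7.58048,2.12891) → (7.58,2.13)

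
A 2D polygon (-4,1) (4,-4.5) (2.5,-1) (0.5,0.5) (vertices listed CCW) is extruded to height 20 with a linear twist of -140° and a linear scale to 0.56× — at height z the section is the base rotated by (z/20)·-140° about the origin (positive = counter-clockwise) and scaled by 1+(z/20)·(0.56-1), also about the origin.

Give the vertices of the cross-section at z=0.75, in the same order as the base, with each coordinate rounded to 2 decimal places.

t = z/height = 0.75/20 = 0.0375
s = 1 + (scale-1)·z/height = 1 + (0.56-1)·0.75/20 = 0.983500
θ = twist·z/height = -140°·0.75/20 = -5.2500° = -0.091630 rad
cos θ = 0.995805, sin θ = -0.091502 (intermediates below are computed at full precision and shown rounded to 5 d.p.)
v1: (-4,1) → rotate → (-3.89172,1.36181) → ×s → (-3.82750,1.33934) → (-3.83,1.34)
v2: (4,-4.5) → rotate → (3.57146,-4.84713) → ×s → (3.51253,-4.76715) → (3.51,-4.77)
v3: (2.5,-1) → rotate → (2.39801,-1.22456) → ×s → (2.35844,-1.20435) → (2.36,-1.20)
v4: (0.5,0.5) → rotate → (0.54365,0.45215) → ×s → (0.53468,0.44469) → (0.53,0.44)

Cross-section at z=0.75: (-3.83,1.34) (3.51,-4.77) (2.36,-1.20) (0.53,0.44)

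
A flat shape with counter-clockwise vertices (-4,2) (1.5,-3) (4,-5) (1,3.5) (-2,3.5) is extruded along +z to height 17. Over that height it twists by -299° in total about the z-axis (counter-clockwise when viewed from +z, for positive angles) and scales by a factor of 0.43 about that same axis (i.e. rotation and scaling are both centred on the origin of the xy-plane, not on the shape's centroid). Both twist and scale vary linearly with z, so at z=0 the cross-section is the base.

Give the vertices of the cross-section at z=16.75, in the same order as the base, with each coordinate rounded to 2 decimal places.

Cross-section at z=16.75: (-1.53,-1.23) (1.47,0.05) (2.72,0.68) (-1.21,1.04) (-1.76,-0.16)

t = z/height = 16.75/17 = 0.985294
s = 1 + (scale-1)·z/height = 1 + (0.43-1)·16.75/17 = 0.438382
θ = twist·z/height = -299°·16.75/17 = -294.6029° = -5.141791 rad
cos θ = 0.416327, sin θ = 0.909215 (intermediates below are computed at full precision and shown rounded to 5 d.p.)
v1: (-4,2) → rotate → (-3.48374,-2.80420) → ×s → (-1.52721,-1.22931) → (-1.53,-1.23)
v2: (1.5,-3) → rotate → (3.35214,0.11484) → ×s → (1.46952,0.05034) → (1.47,0.05)
v3: (4,-5) → rotate → (6.21138,1.55522) → ×s → (2.72296,0.68178) → (2.72,0.68)
v4: (1,3.5) → rotate → (-2.76592,2.36636) → ×s → (-1.21253,1.03737) → (-1.21,1.04)
v5: (-2,3.5) → rotate → (-4.01491,-0.36128) → ×s → (-1.76006,-0.15838) → (-1.76,-0.16)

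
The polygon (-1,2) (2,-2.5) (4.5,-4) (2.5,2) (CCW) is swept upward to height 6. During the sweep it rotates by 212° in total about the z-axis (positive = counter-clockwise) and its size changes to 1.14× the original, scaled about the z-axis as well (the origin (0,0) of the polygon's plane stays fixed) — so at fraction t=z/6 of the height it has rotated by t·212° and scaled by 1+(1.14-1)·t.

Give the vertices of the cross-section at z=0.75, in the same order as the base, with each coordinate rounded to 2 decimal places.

t = z/height = 0.75/6 = 0.125
s = 1 + (scale-1)·z/height = 1 + (1.14-1)·0.75/6 = 1.017500
θ = twist·z/height = 212°·0.75/6 = 26.5000° = 0.462512 rad
cos θ = 0.894934, sin θ = 0.446198 (intermediates below are computed at full precision and shown rounded to 5 d.p.)
v1: (-1,2) → rotate → (-1.78733,1.34367) → ×s → (-1.81861,1.36719) → (-1.82,1.37)
v2: (2,-2.5) → rotate → (2.90536,-1.34494) → ×s → (2.95621,-1.36848) → (2.96,-1.37)
v3: (4.5,-4) → rotate → (5.81200,-1.57185) → ×s → (5.91371,-1.59935) → (5.91,-1.60)
v4: (2.5,2) → rotate → (1.34494,2.90536) → ×s → (1.36848,2.95621) → (1.37,2.96)

Cross-section at z=0.75: (-1.82,1.37) (2.96,-1.37) (5.91,-1.60) (1.37,2.96)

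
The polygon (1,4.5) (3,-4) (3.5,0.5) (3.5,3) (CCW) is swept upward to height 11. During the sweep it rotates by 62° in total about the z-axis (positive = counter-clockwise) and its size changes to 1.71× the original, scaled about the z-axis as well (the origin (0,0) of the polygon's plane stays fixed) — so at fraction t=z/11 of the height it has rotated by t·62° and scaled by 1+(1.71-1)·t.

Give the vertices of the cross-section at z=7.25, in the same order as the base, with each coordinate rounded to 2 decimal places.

t = z/height = 7.25/11 = 0.659091
s = 1 + (scale-1)·z/height = 1 + (1.71-1)·7.25/11 = 1.467955
θ = twist·z/height = 62°·7.25/11 = 40.8636° = 0.713205 rad
cos θ = 0.756269, sin θ = 0.654261 (intermediates below are computed at full precision and shown rounded to 5 d.p.)
v1: (1,4.5) → rotate → (-2.18791,4.05747) → ×s → (-3.21175,5.95618) → (-3.21,5.96)
v2: (3,-4) → rotate → (4.88585,-1.06229) → ×s → (7.17221,-1.55940) → (7.17,-1.56)
v3: (3.5,0.5) → rotate → (2.31981,2.66805) → ×s → (3.40538,3.91657) → (3.41,3.92)
v4: (3.5,3) → rotate → (0.68416,4.55872) → ×s → (1.00431,6.69199) → (1.00,6.69)

Cross-section at z=7.25: (-3.21,5.96) (7.17,-1.56) (3.41,3.92) (1.00,6.69)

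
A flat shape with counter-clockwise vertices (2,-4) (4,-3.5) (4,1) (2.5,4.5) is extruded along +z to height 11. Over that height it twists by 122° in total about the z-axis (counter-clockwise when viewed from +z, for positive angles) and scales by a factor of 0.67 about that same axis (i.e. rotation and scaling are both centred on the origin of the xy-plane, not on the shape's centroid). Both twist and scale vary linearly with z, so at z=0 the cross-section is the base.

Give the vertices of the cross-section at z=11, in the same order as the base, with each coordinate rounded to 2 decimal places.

Cross-section at z=11: (1.56,2.56) (0.57,3.52) (-1.99,1.92) (-3.44,-0.18)

t = z/height = 11/11 = 1
s = 1 + (scale-1)·z/height = 1 + (0.67-1)·11/11 = 0.670000
θ = twist·z/height = 122°·11/11 = 122.0000° = 2.129302 rad
cos θ = -0.529919, sin θ = 0.848048 (intermediates below are computed at full precision and shown rounded to 5 d.p.)
v1: (2,-4) → rotate → (2.33235,3.81577) → ×s → (1.56268,2.55657) → (1.56,2.56)
v2: (4,-3.5) → rotate → (0.84849,5.24691) → ×s → (0.56849,3.51543) → (0.57,3.52)
v3: (4,1) → rotate → (-2.96773,2.86227) → ×s → (-1.98838,1.91772) → (-1.99,1.92)
v4: (2.5,4.5) → rotate → (-5.14101,-0.26452) → ×s → (-3.44448,-0.17723) → (-3.44,-0.18)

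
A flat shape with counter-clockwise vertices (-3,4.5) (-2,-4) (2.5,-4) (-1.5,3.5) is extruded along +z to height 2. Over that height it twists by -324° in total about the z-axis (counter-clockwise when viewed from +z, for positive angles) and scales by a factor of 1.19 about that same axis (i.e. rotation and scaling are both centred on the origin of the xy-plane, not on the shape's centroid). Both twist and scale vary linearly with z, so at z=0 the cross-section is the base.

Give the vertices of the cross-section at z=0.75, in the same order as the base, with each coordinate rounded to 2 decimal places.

Cross-section at z=0.75: (5.79,0.22) (-2.53,4.07) (-5.05,-0.04) (4.04,-0.59)

t = z/height = 0.75/2 = 0.375
s = 1 + (scale-1)·z/height = 1 + (1.19-1)·0.75/2 = 1.071250
θ = twist·z/height = -324°·0.75/2 = -121.5000° = -2.120575 rad
cos θ = -0.522499, sin θ = -0.852640 (intermediates below are computed at full precision and shown rounded to 5 d.p.)
v1: (-3,4.5) → rotate → (5.40438,0.20668) → ×s → (5.78944,0.22140) → (5.79,0.22)
v2: (-2,-4) → rotate → (-2.36556,3.79527) → ×s → (-2.53411,4.06569) → (-2.53,4.07)
v3: (2.5,-4) → rotate → (-4.71681,-0.04161) → ×s → (-5.05288,-0.04457) → (-5.05,-0.04)
v4: (-1.5,3.5) → rotate → (3.76799,-0.54978) → ×s → (4.03646,-0.58896) → (4.04,-0.59)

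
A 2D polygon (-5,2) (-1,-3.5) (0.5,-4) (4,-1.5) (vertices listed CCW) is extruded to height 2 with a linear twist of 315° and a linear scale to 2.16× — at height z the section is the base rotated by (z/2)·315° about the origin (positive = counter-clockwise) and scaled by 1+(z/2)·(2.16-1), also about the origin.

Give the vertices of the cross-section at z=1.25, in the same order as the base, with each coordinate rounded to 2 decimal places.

t = z/height = 1.25/2 = 0.625
s = 1 + (scale-1)·z/height = 1 + (2.16-1)·1.25/2 = 1.725000
θ = twist·z/height = 315°·1.25/2 = 196.8750° = 3.436117 rad
cos θ = -0.956940, sin θ = -0.290285 (intermediates below are computed at full precision and shown rounded to 5 d.p.)
v1: (-5,2) → rotate → (5.36527,-0.46246) → ×s → (9.25509,-0.79774) → (9.26,-0.80)
v2: (-1,-3.5) → rotate → (-0.05906,3.63958) → ×s → (-0.10187,6.27827) → (-0.10,6.28)
v3: (0.5,-4) → rotate → (-1.63961,3.68262) → ×s → (-2.82833,6.35252) → (-2.83,6.35)
v4: (4,-1.5) → rotate → (-4.26319,0.27427) → ×s → (-7.35400,0.47312) → (-7.35,0.47)

Cross-section at z=1.25: (9.26,-0.80) (-0.10,6.28) (-2.83,6.35) (-7.35,0.47)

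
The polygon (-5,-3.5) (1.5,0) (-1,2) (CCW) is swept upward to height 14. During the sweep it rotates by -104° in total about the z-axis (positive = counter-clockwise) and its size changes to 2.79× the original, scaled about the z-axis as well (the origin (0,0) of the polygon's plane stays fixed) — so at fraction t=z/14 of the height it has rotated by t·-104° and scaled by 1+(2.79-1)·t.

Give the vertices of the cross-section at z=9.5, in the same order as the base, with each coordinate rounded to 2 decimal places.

Cross-section at z=9.5: (-10.99,7.86) (1.10,-3.13) (3.44,3.56)

t = z/height = 9.5/14 = 0.678571
s = 1 + (scale-1)·z/height = 1 + (2.79-1)·9.5/14 = 2.214643
θ = twist·z/height = -104°·9.5/14 = -70.5714° = -1.231704 rad
cos θ = 0.332631, sin θ = -0.943057 (intermediates below are computed at full precision and shown rounded to 5 d.p.)
v1: (-5,-3.5) → rotate → (-4.96386,3.55107) → ×s → (-10.99317,7.86436) → (-10.99,7.86)
v2: (1.5,0) → rotate → (0.49895,-1.41459) → ×s → (1.10499,-3.13280) → (1.10,-3.13)
v3: (-1,2) → rotate → (1.55348,1.60832) → ×s → (3.44041,3.56185) → (3.44,3.56)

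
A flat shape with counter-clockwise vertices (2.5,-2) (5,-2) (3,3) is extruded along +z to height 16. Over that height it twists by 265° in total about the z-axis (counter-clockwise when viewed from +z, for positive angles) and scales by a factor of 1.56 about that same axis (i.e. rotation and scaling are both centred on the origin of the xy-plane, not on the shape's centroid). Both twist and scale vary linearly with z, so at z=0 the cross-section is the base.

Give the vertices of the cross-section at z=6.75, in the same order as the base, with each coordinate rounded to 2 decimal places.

Cross-section at z=6.75: (1.15,3.79) (0.00,6.66) (-4.82,2.07)

t = z/height = 6.75/16 = 0.421875
s = 1 + (scale-1)·z/height = 1 + (1.56-1)·6.75/16 = 1.236250
θ = twist·z/height = 265°·6.75/16 = 111.7969° = 1.951224 rad
cos θ = -0.371317, sin θ = 0.928506 (intermediates below are computed at full precision and shown rounded to 5 d.p.)
v1: (2.5,-2) → rotate → (0.92872,3.06390) → ×s → (1.14813,3.78775) → (1.15,3.79)
v2: (5,-2) → rotate → (0.00043,5.38516) → ×s → (0.00053,6.65741) → (0.00,6.66)
v3: (3,3) → rotate → (-3.89947,1.67157) → ×s → (-4.82072,2.06647) → (-4.82,2.07)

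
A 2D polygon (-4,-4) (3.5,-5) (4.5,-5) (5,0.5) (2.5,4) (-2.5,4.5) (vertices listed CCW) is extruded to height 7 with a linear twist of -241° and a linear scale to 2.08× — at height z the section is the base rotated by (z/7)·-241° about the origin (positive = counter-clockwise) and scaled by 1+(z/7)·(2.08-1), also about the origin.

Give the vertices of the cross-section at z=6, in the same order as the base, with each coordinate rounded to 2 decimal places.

Cross-section at z=6: (10.33,3.44) (-1.72,11.63) (-3.44,12.49) (-9.04,3.45) (-7.75,-4.74) (0.43,-9.90)

t = z/height = 6/7 = 0.857143
s = 1 + (scale-1)·z/height = 1 + (2.08-1)·6/7 = 1.925714
θ = twist·z/height = -241°·6/7 = -206.5714° = -3.605352 rad
cos θ = -0.894377, sin θ = 0.447313 (intermediates below are computed at full precision and shown rounded to 5 d.p.)
v1: (-4,-4) → rotate → (5.36676,1.78826) → ×s → (10.33485,3.44367) → (10.33,3.44)
v2: (3.5,-5) → rotate → (-0.89376,6.03748) → ×s → (-1.72112,11.62647) → (-1.72,11.63)
v3: (4.5,-5) → rotate → (-1.78813,6.48480) → ×s → (-3.44343,12.48786) → (-3.44,12.49)
v4: (5,0.5) → rotate → (-4.69554,1.78938) → ×s → (-9.04228,3.44583) → (-9.04,3.45)
v5: (2.5,4) → rotate → (-4.02520,-2.45923) → ×s → (-7.75138,-4.73577) → (-7.75,-4.74)
v6: (-2.5,4.5) → rotate → (0.22303,-5.14298) → ×s → (0.42950,-9.90391) → (0.43,-9.90)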